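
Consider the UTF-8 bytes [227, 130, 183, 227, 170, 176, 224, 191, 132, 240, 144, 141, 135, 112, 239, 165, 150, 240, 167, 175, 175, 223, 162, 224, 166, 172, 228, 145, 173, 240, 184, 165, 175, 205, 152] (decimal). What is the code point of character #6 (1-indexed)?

U+F956

Offset 0: leading byte 0xE3 = 11100011 → 3-byte char #1 = E3 82 B7.
Offset 3: leading byte 0xE3 = 11100011 → 3-byte char #2 = E3 AA B0.
Offset 6: leading byte 0xE0 = 11100000 → 3-byte char #3 = E0 BF 84.
Offset 9: leading byte 0xF0 = 11110000 → 4-byte char #4 = F0 90 8D 87.
Offset 13: leading byte 0x70 = 01110000 → 1-byte char #5 = 70.
Offset 14: leading byte 0xEF = 11101111 → 3-byte char #6 = EF A5 96.
Leading byte 0xEF = 11101111 matches 1110xxxx → 3-byte sequence.
Byte 1: 0xEF = 11101111, payload 1111 (4 bits).
Byte 2: 0xA5 = 10100101 (10xxxxxx ✓), payload 100101.
Byte 3: 0x96 = 10010110 (10xxxxxx ✓), payload 010110.
Concatenate: 1111100101010110 = 0xF956 (16 bits → U+F956).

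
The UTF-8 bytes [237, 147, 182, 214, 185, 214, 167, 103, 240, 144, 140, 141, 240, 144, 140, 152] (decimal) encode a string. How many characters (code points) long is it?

6

Byte at offset 0: 0xED = 11101101 → 3-byte char (#1). Advance 3.
Byte at offset 3: 0xD6 = 11010110 → 2-byte char (#2). Advance 2.
Byte at offset 5: 0xD6 = 11010110 → 2-byte char (#3). Advance 2.
Byte at offset 7: 0x67 = 01100111 → 1-byte char (#4). Advance 1.
Byte at offset 8: 0xF0 = 11110000 → 4-byte char (#5). Advance 4.
Byte at offset 12: 0xF0 = 11110000 → 4-byte char (#6). Advance 4.
Reached end at offset 16 after 6 code points.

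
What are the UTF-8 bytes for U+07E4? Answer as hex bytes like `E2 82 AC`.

DF A4

U+07E4 = 0x7E4 = 2020 decimal. In range U+0080–U+07FF → 2-byte form: 110xxxxx 10xxxxxx.
Binary (11 bits): 11111100100.
Split 5+6: 11111 | 100100.
Byte 1: 11011111 = 0xDF.
Byte 2: 10100100 = 0xA4.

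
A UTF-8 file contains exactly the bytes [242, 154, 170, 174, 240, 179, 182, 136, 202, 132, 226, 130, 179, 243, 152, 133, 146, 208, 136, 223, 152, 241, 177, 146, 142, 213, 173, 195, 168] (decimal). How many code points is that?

Byte at offset 0: 0xF2 = 11110010 → 4-byte char (#1). Advance 4.
Byte at offset 4: 0xF0 = 11110000 → 4-byte char (#2). Advance 4.
Byte at offset 8: 0xCA = 11001010 → 2-byte char (#3). Advance 2.
Byte at offset 10: 0xE2 = 11100010 → 3-byte char (#4). Advance 3.
Byte at offset 13: 0xF3 = 11110011 → 4-byte char (#5). Advance 4.
Byte at offset 17: 0xD0 = 11010000 → 2-byte char (#6). Advance 2.
Byte at offset 19: 0xDF = 11011111 → 2-byte char (#7). Advance 2.
Byte at offset 21: 0xF1 = 11110001 → 4-byte char (#8). Advance 4.
Byte at offset 25: 0xD5 = 11010101 → 2-byte char (#9). Advance 2.
Byte at offset 27: 0xC3 = 11000011 → 2-byte char (#10). Advance 2.
Reached end at offset 29 after 10 code points.

10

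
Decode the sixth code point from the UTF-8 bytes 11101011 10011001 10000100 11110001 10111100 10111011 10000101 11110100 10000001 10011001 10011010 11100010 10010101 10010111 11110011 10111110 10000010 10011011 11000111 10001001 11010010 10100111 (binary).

Offset 0: leading byte 0xEB = 11101011 → 3-byte char #1 = EB 99 84.
Offset 3: leading byte 0xF1 = 11110001 → 4-byte char #2 = F1 BC BB 85.
Offset 7: leading byte 0xF4 = 11110100 → 4-byte char #3 = F4 81 99 9A.
Offset 11: leading byte 0xE2 = 11100010 → 3-byte char #4 = E2 95 97.
Offset 14: leading byte 0xF3 = 11110011 → 4-byte char #5 = F3 BE 82 9B.
Offset 18: leading byte 0xC7 = 11000111 → 2-byte char #6 = C7 89.
Leading byte 0xC7 = 11000111 matches 110xxxxx → 2-byte sequence.
Byte 1: 0xC7 = 11000111, payload 00111 (5 bits).
Byte 2: 0x89 = 10001001 (10xxxxxx ✓), payload 001001.
Concatenate: 00111001001 = 0x1C9 (11 bits → U+01C9).

U+01C9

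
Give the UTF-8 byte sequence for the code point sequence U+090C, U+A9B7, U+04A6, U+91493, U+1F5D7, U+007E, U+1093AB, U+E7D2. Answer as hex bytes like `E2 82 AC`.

E0 A4 8C EA A6 B7 D2 A6 F2 91 92 93 F0 9F 97 97 7E F4 89 8E AB EE 9F 92

U+090C: 3-byte form → E0 A4 8C.
U+A9B7: 3-byte form → EA A6 B7.
U+04A6: 2-byte form → D2 A6.
U+91493: 4-byte form → F2 91 92 93.
U+1F5D7: 4-byte form → F0 9F 97 97.
U+007E: 1-byte form → 7E.
U+1093AB: 4-byte form → F4 89 8E AB.
U+E7D2: 3-byte form → EE 9F 92.
Concatenated (24 bytes): E0 A4 8C EA A6 B7 D2 A6 F2 91 92 93 F0 9F 97 97 7E F4 89 8E AB EE 9F 92.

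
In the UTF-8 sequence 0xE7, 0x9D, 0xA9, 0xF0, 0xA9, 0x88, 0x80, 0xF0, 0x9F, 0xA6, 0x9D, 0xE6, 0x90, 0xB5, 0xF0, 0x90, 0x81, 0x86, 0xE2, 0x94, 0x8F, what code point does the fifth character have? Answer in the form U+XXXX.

Offset 0: leading byte 0xE7 = 11100111 → 3-byte char #1 = E7 9D A9.
Offset 3: leading byte 0xF0 = 11110000 → 4-byte char #2 = F0 A9 88 80.
Offset 7: leading byte 0xF0 = 11110000 → 4-byte char #3 = F0 9F A6 9D.
Offset 11: leading byte 0xE6 = 11100110 → 3-byte char #4 = E6 90 B5.
Offset 14: leading byte 0xF0 = 11110000 → 4-byte char #5 = F0 90 81 86.
Leading byte 0xF0 = 11110000 matches 11110xxx → 4-byte sequence.
Byte 1: 0xF0 = 11110000, payload 000 (3 bits).
Byte 2: 0x90 = 10010000 (10xxxxxx ✓), payload 010000.
Byte 3: 0x81 = 10000001 (10xxxxxx ✓), payload 000001.
Byte 4: 0x86 = 10000110 (10xxxxxx ✓), payload 000110.
Concatenate: 000010000000001000110 = 0x10046 (21 bits → U+10046).

U+10046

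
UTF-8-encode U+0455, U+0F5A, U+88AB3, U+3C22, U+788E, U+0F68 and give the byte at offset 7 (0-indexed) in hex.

U+0455 → 2-byte form D1 95 at offsets 0–1.
U+0F5A → 3-byte form E0 BD 9A at offsets 2–4.
U+88AB3 → 4-byte form F2 88 AA B3 at offsets 5–8.
Offset 7 falls in char 3's range; it's byte 3 of F2 88 AA B3 = 0xAA.

0xAA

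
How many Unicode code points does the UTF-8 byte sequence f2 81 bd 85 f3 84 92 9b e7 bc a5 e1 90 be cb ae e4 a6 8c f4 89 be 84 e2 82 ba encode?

8

Byte at offset 0: 0xF2 = 11110010 → 4-byte char (#1). Advance 4.
Byte at offset 4: 0xF3 = 11110011 → 4-byte char (#2). Advance 4.
Byte at offset 8: 0xE7 = 11100111 → 3-byte char (#3). Advance 3.
Byte at offset 11: 0xE1 = 11100001 → 3-byte char (#4). Advance 3.
Byte at offset 14: 0xCB = 11001011 → 2-byte char (#5). Advance 2.
Byte at offset 16: 0xE4 = 11100100 → 3-byte char (#6). Advance 3.
Byte at offset 19: 0xF4 = 11110100 → 4-byte char (#7). Advance 4.
Byte at offset 23: 0xE2 = 11100010 → 3-byte char (#8). Advance 3.
Reached end at offset 26 after 8 code points.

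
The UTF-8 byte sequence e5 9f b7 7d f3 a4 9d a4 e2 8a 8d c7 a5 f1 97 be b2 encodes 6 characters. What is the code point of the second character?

U+007D

Offset 0: leading byte 0xE5 = 11100101 → 3-byte char #1 = E5 9F B7.
Offset 3: leading byte 0x7D = 01111101 → 1-byte char #2 = 7D.
Leading byte 0x7D = 01111101 matches 0xxxxxxx → 1-byte sequence.
Byte 1: 0x7D = 01111101, payload 1111101 (7 bits).
Concatenate: 1111101 = 0x7D (7 bits → U+007D).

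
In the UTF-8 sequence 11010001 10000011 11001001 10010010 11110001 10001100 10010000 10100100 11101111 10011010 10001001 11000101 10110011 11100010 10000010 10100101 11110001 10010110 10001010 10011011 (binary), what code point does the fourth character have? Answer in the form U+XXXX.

U+F689

Offset 0: leading byte 0xD1 = 11010001 → 2-byte char #1 = D1 83.
Offset 2: leading byte 0xC9 = 11001001 → 2-byte char #2 = C9 92.
Offset 4: leading byte 0xF1 = 11110001 → 4-byte char #3 = F1 8C 90 A4.
Offset 8: leading byte 0xEF = 11101111 → 3-byte char #4 = EF 9A 89.
Leading byte 0xEF = 11101111 matches 1110xxxx → 3-byte sequence.
Byte 1: 0xEF = 11101111, payload 1111 (4 bits).
Byte 2: 0x9A = 10011010 (10xxxxxx ✓), payload 011010.
Byte 3: 0x89 = 10001001 (10xxxxxx ✓), payload 001001.
Concatenate: 1111011010001001 = 0xF689 (16 bits → U+F689).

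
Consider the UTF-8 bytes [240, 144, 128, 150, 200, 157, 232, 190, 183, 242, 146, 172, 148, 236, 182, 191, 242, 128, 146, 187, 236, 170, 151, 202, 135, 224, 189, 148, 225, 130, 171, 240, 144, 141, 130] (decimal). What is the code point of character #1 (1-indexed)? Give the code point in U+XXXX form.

Offset 0: leading byte 0xF0 = 11110000 → 4-byte char #1 = F0 90 80 96.
Leading byte 0xF0 = 11110000 matches 11110xxx → 4-byte sequence.
Byte 1: 0xF0 = 11110000, payload 000 (3 bits).
Byte 2: 0x90 = 10010000 (10xxxxxx ✓), payload 010000.
Byte 3: 0x80 = 10000000 (10xxxxxx ✓), payload 000000.
Byte 4: 0x96 = 10010110 (10xxxxxx ✓), payload 010110.
Concatenate: 000010000000000010110 = 0x10016 (21 bits → U+10016).

U+10016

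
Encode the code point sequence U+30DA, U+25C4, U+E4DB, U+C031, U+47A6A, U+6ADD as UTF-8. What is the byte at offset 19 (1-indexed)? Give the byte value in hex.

0x9D

1-indexed offset 19 is 0-indexed offset 18.
U+30DA → 3-byte form E3 83 9A at offsets 0–2.
U+25C4 → 3-byte form E2 97 84 at offsets 3–5.
U+E4DB → 3-byte form EE 93 9B at offsets 6–8.
U+C031 → 3-byte form EC 80 B1 at offsets 9–11.
U+47A6A → 4-byte form F1 87 A9 AA at offsets 12–15.
U+6ADD → 3-byte form E6 AB 9D at offsets 16–18.
Offset 18 falls in char 6's range; it's byte 3 of E6 AB 9D = 0x9D.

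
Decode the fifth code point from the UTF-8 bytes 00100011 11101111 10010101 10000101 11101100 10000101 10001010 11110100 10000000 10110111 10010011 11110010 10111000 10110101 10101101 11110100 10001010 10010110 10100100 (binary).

Offset 0: leading byte 0x23 = 00100011 → 1-byte char #1 = 23.
Offset 1: leading byte 0xEF = 11101111 → 3-byte char #2 = EF 95 85.
Offset 4: leading byte 0xEC = 11101100 → 3-byte char #3 = EC 85 8A.
Offset 7: leading byte 0xF4 = 11110100 → 4-byte char #4 = F4 80 B7 93.
Offset 11: leading byte 0xF2 = 11110010 → 4-byte char #5 = F2 B8 B5 AD.
Leading byte 0xF2 = 11110010 matches 11110xxx → 4-byte sequence.
Byte 1: 0xF2 = 11110010, payload 010 (3 bits).
Byte 2: 0xB8 = 10111000 (10xxxxxx ✓), payload 111000.
Byte 3: 0xB5 = 10110101 (10xxxxxx ✓), payload 110101.
Byte 4: 0xAD = 10101101 (10xxxxxx ✓), payload 101101.
Concatenate: 010111000110101101101 = 0xB8D6D (21 bits → U+B8D6D).

U+B8D6D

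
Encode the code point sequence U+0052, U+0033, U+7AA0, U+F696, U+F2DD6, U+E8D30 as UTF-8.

52 33 E7 AA A0 EF 9A 96 F3 B2 B7 96 F3 A8 B4 B0

U+0052: 1-byte form → 52.
U+0033: 1-byte form → 33.
U+7AA0: 3-byte form → E7 AA A0.
U+F696: 3-byte form → EF 9A 96.
U+F2DD6: 4-byte form → F3 B2 B7 96.
U+E8D30: 4-byte form → F3 A8 B4 B0.
Concatenated (16 bytes): 52 33 E7 AA A0 EF 9A 96 F3 B2 B7 96 F3 A8 B4 B0.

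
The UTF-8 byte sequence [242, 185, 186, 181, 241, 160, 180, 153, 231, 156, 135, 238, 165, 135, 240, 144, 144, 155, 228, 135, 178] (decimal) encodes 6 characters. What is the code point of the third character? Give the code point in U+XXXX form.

U+7707

Offset 0: leading byte 0xF2 = 11110010 → 4-byte char #1 = F2 B9 BA B5.
Offset 4: leading byte 0xF1 = 11110001 → 4-byte char #2 = F1 A0 B4 99.
Offset 8: leading byte 0xE7 = 11100111 → 3-byte char #3 = E7 9C 87.
Leading byte 0xE7 = 11100111 matches 1110xxxx → 3-byte sequence.
Byte 1: 0xE7 = 11100111, payload 0111 (4 bits).
Byte 2: 0x9C = 10011100 (10xxxxxx ✓), payload 011100.
Byte 3: 0x87 = 10000111 (10xxxxxx ✓), payload 000111.
Concatenate: 0111011100000111 = 0x7707 (16 bits → U+7707).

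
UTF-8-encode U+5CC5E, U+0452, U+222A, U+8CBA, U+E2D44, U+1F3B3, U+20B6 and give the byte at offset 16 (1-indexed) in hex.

0x84

1-indexed offset 16 is 0-indexed offset 15.
U+5CC5E → 4-byte form F1 9C B1 9E at offsets 0–3.
U+0452 → 2-byte form D1 92 at offsets 4–5.
U+222A → 3-byte form E2 88 AA at offsets 6–8.
U+8CBA → 3-byte form E8 B2 BA at offsets 9–11.
U+E2D44 → 4-byte form F3 A2 B5 84 at offsets 12–15.
Offset 15 falls in char 5's range; it's byte 4 of F3 A2 B5 84 = 0x84.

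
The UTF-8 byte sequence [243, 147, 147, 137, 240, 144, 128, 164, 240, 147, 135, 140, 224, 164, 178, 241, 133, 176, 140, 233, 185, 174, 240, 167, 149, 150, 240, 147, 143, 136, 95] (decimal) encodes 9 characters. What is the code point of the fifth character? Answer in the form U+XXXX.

Offset 0: leading byte 0xF3 = 11110011 → 4-byte char #1 = F3 93 93 89.
Offset 4: leading byte 0xF0 = 11110000 → 4-byte char #2 = F0 90 80 A4.
Offset 8: leading byte 0xF0 = 11110000 → 4-byte char #3 = F0 93 87 8C.
Offset 12: leading byte 0xE0 = 11100000 → 3-byte char #4 = E0 A4 B2.
Offset 15: leading byte 0xF1 = 11110001 → 4-byte char #5 = F1 85 B0 8C.
Leading byte 0xF1 = 11110001 matches 11110xxx → 4-byte sequence.
Byte 1: 0xF1 = 11110001, payload 001 (3 bits).
Byte 2: 0x85 = 10000101 (10xxxxxx ✓), payload 000101.
Byte 3: 0xB0 = 10110000 (10xxxxxx ✓), payload 110000.
Byte 4: 0x8C = 10001100 (10xxxxxx ✓), payload 001100.
Concatenate: 001000101110000001100 = 0x45C0C (21 bits → U+45C0C).

U+45C0C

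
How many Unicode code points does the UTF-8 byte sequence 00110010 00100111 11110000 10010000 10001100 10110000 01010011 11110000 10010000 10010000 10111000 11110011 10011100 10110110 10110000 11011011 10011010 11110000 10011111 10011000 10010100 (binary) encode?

Byte at offset 0: 0x32 = 00110010 → 1-byte char (#1). Advance 1.
Byte at offset 1: 0x27 = 00100111 → 1-byte char (#2). Advance 1.
Byte at offset 2: 0xF0 = 11110000 → 4-byte char (#3). Advance 4.
Byte at offset 6: 0x53 = 01010011 → 1-byte char (#4). Advance 1.
Byte at offset 7: 0xF0 = 11110000 → 4-byte char (#5). Advance 4.
Byte at offset 11: 0xF3 = 11110011 → 4-byte char (#6). Advance 4.
Byte at offset 15: 0xDB = 11011011 → 2-byte char (#7). Advance 2.
Byte at offset 17: 0xF0 = 11110000 → 4-byte char (#8). Advance 4.
Reached end at offset 21 after 8 code points.

8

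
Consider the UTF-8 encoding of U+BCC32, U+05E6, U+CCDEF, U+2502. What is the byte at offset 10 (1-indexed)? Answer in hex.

0xAF

1-indexed offset 10 is 0-indexed offset 9.
U+BCC32 → 4-byte form F2 BC B0 B2 at offsets 0–3.
U+05E6 → 2-byte form D7 A6 at offsets 4–5.
U+CCDEF → 4-byte form F3 8C B7 AF at offsets 6–9.
Offset 9 falls in char 3's range; it's byte 4 of F3 8C B7 AF = 0xAF.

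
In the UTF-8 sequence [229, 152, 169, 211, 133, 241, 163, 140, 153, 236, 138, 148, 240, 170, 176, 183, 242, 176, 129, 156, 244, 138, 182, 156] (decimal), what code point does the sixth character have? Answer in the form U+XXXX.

Offset 0: leading byte 0xE5 = 11100101 → 3-byte char #1 = E5 98 A9.
Offset 3: leading byte 0xD3 = 11010011 → 2-byte char #2 = D3 85.
Offset 5: leading byte 0xF1 = 11110001 → 4-byte char #3 = F1 A3 8C 99.
Offset 9: leading byte 0xEC = 11101100 → 3-byte char #4 = EC 8A 94.
Offset 12: leading byte 0xF0 = 11110000 → 4-byte char #5 = F0 AA B0 B7.
Offset 16: leading byte 0xF2 = 11110010 → 4-byte char #6 = F2 B0 81 9C.
Leading byte 0xF2 = 11110010 matches 11110xxx → 4-byte sequence.
Byte 1: 0xF2 = 11110010, payload 010 (3 bits).
Byte 2: 0xB0 = 10110000 (10xxxxxx ✓), payload 110000.
Byte 3: 0x81 = 10000001 (10xxxxxx ✓), payload 000001.
Byte 4: 0x9C = 10011100 (10xxxxxx ✓), payload 011100.
Concatenate: 010110000000001011100 = 0xB005C (21 bits → U+B005C).

U+B005C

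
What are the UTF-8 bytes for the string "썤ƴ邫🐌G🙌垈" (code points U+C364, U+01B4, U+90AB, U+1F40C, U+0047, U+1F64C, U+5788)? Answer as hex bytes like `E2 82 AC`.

U+C364: 3-byte form → EC 8D A4.
U+01B4: 2-byte form → C6 B4.
U+90AB: 3-byte form → E9 82 AB.
U+1F40C: 4-byte form → F0 9F 90 8C.
U+0047: 1-byte form → 47.
U+1F64C: 4-byte form → F0 9F 99 8C.
U+5788: 3-byte form → E5 9E 88.
Concatenated (20 bytes): EC 8D A4 C6 B4 E9 82 AB F0 9F 90 8C 47 F0 9F 99 8C E5 9E 88.

EC 8D A4 C6 B4 E9 82 AB F0 9F 90 8C 47 F0 9F 99 8C E5 9E 88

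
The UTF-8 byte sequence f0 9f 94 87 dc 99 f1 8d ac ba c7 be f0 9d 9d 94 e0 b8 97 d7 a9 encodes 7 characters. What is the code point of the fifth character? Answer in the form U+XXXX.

U+1D754

Offset 0: leading byte 0xF0 = 11110000 → 4-byte char #1 = F0 9F 94 87.
Offset 4: leading byte 0xDC = 11011100 → 2-byte char #2 = DC 99.
Offset 6: leading byte 0xF1 = 11110001 → 4-byte char #3 = F1 8D AC BA.
Offset 10: leading byte 0xC7 = 11000111 → 2-byte char #4 = C7 BE.
Offset 12: leading byte 0xF0 = 11110000 → 4-byte char #5 = F0 9D 9D 94.
Leading byte 0xF0 = 11110000 matches 11110xxx → 4-byte sequence.
Byte 1: 0xF0 = 11110000, payload 000 (3 bits).
Byte 2: 0x9D = 10011101 (10xxxxxx ✓), payload 011101.
Byte 3: 0x9D = 10011101 (10xxxxxx ✓), payload 011101.
Byte 4: 0x94 = 10010100 (10xxxxxx ✓), payload 010100.
Concatenate: 000011101011101010100 = 0x1D754 (21 bits → U+1D754).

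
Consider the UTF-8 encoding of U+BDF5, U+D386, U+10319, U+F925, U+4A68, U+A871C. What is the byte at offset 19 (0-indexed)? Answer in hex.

0x9C

U+BDF5 → 3-byte form EB B7 B5 at offsets 0–2.
U+D386 → 3-byte form ED 8E 86 at offsets 3–5.
U+10319 → 4-byte form F0 90 8C 99 at offsets 6–9.
U+F925 → 3-byte form EF A4 A5 at offsets 10–12.
U+4A68 → 3-byte form E4 A9 A8 at offsets 13–15.
U+A871C → 4-byte form F2 A8 9C 9C at offsets 16–19.
Offset 19 falls in char 6's range; it's byte 4 of F2 A8 9C 9C = 0x9C.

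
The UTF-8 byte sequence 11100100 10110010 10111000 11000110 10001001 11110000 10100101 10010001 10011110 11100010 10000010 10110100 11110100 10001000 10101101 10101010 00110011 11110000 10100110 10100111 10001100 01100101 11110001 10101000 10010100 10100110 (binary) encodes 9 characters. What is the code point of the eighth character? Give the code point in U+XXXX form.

Offset 0: leading byte 0xE4 = 11100100 → 3-byte char #1 = E4 B2 B8.
Offset 3: leading byte 0xC6 = 11000110 → 2-byte char #2 = C6 89.
Offset 5: leading byte 0xF0 = 11110000 → 4-byte char #3 = F0 A5 91 9E.
Offset 9: leading byte 0xE2 = 11100010 → 3-byte char #4 = E2 82 B4.
Offset 12: leading byte 0xF4 = 11110100 → 4-byte char #5 = F4 88 AD AA.
Offset 16: leading byte 0x33 = 00110011 → 1-byte char #6 = 33.
Offset 17: leading byte 0xF0 = 11110000 → 4-byte char #7 = F0 A6 A7 8C.
Offset 21: leading byte 0x65 = 01100101 → 1-byte char #8 = 65.
Leading byte 0x65 = 01100101 matches 0xxxxxxx → 1-byte sequence.
Byte 1: 0x65 = 01100101, payload 1100101 (7 bits).
Concatenate: 1100101 = 0x65 (7 bits → U+0065).

U+0065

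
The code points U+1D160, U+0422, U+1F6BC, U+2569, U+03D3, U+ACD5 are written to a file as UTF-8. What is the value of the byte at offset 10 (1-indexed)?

0xBC

1-indexed offset 10 is 0-indexed offset 9.
U+1D160 → 4-byte form F0 9D 85 A0 at offsets 0–3.
U+0422 → 2-byte form D0 A2 at offsets 4–5.
U+1F6BC → 4-byte form F0 9F 9A BC at offsets 6–9.
Offset 9 falls in char 3's range; it's byte 4 of F0 9F 9A BC = 0xBC.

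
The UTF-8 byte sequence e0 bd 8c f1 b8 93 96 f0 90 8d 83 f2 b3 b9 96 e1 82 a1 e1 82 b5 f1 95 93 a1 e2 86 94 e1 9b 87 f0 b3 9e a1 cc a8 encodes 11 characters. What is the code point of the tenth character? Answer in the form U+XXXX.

Offset 0: leading byte 0xE0 = 11100000 → 3-byte char #1 = E0 BD 8C.
Offset 3: leading byte 0xF1 = 11110001 → 4-byte char #2 = F1 B8 93 96.
Offset 7: leading byte 0xF0 = 11110000 → 4-byte char #3 = F0 90 8D 83.
Offset 11: leading byte 0xF2 = 11110010 → 4-byte char #4 = F2 B3 B9 96.
Offset 15: leading byte 0xE1 = 11100001 → 3-byte char #5 = E1 82 A1.
Offset 18: leading byte 0xE1 = 11100001 → 3-byte char #6 = E1 82 B5.
Offset 21: leading byte 0xF1 = 11110001 → 4-byte char #7 = F1 95 93 A1.
Offset 25: leading byte 0xE2 = 11100010 → 3-byte char #8 = E2 86 94.
Offset 28: leading byte 0xE1 = 11100001 → 3-byte char #9 = E1 9B 87.
Offset 31: leading byte 0xF0 = 11110000 → 4-byte char #10 = F0 B3 9E A1.
Leading byte 0xF0 = 11110000 matches 11110xxx → 4-byte sequence.
Byte 1: 0xF0 = 11110000, payload 000 (3 bits).
Byte 2: 0xB3 = 10110011 (10xxxxxx ✓), payload 110011.
Byte 3: 0x9E = 10011110 (10xxxxxx ✓), payload 011110.
Byte 4: 0xA1 = 10100001 (10xxxxxx ✓), payload 100001.
Concatenate: 000110011011110100001 = 0x337A1 (21 bits → U+337A1).

U+337A1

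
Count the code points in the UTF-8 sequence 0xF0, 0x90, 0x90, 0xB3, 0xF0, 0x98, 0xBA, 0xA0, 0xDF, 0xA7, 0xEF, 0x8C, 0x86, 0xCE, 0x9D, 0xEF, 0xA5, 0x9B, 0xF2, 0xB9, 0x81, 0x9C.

Byte at offset 0: 0xF0 = 11110000 → 4-byte char (#1). Advance 4.
Byte at offset 4: 0xF0 = 11110000 → 4-byte char (#2). Advance 4.
Byte at offset 8: 0xDF = 11011111 → 2-byte char (#3). Advance 2.
Byte at offset 10: 0xEF = 11101111 → 3-byte char (#4). Advance 3.
Byte at offset 13: 0xCE = 11001110 → 2-byte char (#5). Advance 2.
Byte at offset 15: 0xEF = 11101111 → 3-byte char (#6). Advance 3.
Byte at offset 18: 0xF2 = 11110010 → 4-byte char (#7). Advance 4.
Reached end at offset 22 after 7 code points.

7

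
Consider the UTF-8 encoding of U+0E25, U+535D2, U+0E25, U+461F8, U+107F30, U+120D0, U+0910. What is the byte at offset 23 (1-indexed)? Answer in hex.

1-indexed offset 23 is 0-indexed offset 22.
U+0E25 → 3-byte form E0 B8 A5 at offsets 0–2.
U+535D2 → 4-byte form F1 93 97 92 at offsets 3–6.
U+0E25 → 3-byte form E0 B8 A5 at offsets 7–9.
U+461F8 → 4-byte form F1 86 87 B8 at offsets 10–13.
U+107F30 → 4-byte form F4 87 BC B0 at offsets 14–17.
U+120D0 → 4-byte form F0 92 83 90 at offsets 18–21.
U+0910 → 3-byte form E0 A4 90 at offsets 22–24.
Offset 22 falls in char 7's range; it's byte 1 of E0 A4 90 = 0xE0.

0xE0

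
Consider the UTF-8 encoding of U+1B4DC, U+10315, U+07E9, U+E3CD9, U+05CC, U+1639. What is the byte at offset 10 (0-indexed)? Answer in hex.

U+1B4DC → 4-byte form F0 9B 93 9C at offsets 0–3.
U+10315 → 4-byte form F0 90 8C 95 at offsets 4–7.
U+07E9 → 2-byte form DF A9 at offsets 8–9.
U+E3CD9 → 4-byte form F3 A3 B3 99 at offsets 10–13.
Offset 10 falls in char 4's range; it's byte 1 of F3 A3 B3 99 = 0xF3.

0xF3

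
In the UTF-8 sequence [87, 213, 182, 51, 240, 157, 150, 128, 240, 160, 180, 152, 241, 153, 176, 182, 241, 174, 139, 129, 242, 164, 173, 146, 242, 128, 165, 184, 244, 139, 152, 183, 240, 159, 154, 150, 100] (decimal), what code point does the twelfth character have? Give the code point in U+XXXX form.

U+0064

Offset 0: leading byte 0x57 = 01010111 → 1-byte char #1 = 57.
Offset 1: leading byte 0xD5 = 11010101 → 2-byte char #2 = D5 B6.
Offset 3: leading byte 0x33 = 00110011 → 1-byte char #3 = 33.
Offset 4: leading byte 0xF0 = 11110000 → 4-byte char #4 = F0 9D 96 80.
Offset 8: leading byte 0xF0 = 11110000 → 4-byte char #5 = F0 A0 B4 98.
Offset 12: leading byte 0xF1 = 11110001 → 4-byte char #6 = F1 99 B0 B6.
Offset 16: leading byte 0xF1 = 11110001 → 4-byte char #7 = F1 AE 8B 81.
Offset 20: leading byte 0xF2 = 11110010 → 4-byte char #8 = F2 A4 AD 92.
Offset 24: leading byte 0xF2 = 11110010 → 4-byte char #9 = F2 80 A5 B8.
Offset 28: leading byte 0xF4 = 11110100 → 4-byte char #10 = F4 8B 98 B7.
Offset 32: leading byte 0xF0 = 11110000 → 4-byte char #11 = F0 9F 9A 96.
Offset 36: leading byte 0x64 = 01100100 → 1-byte char #12 = 64.
Leading byte 0x64 = 01100100 matches 0xxxxxxx → 1-byte sequence.
Byte 1: 0x64 = 01100100, payload 1100100 (7 bits).
Concatenate: 1100100 = 0x64 (7 bits → U+0064).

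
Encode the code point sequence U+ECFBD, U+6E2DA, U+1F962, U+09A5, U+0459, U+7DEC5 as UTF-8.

U+ECFBD: 4-byte form → F3 AC BE BD.
U+6E2DA: 4-byte form → F1 AE 8B 9A.
U+1F962: 4-byte form → F0 9F A5 A2.
U+09A5: 3-byte form → E0 A6 A5.
U+0459: 2-byte form → D1 99.
U+7DEC5: 4-byte form → F1 BD BB 85.
Concatenated (21 bytes): F3 AC BE BD F1 AE 8B 9A F0 9F A5 A2 E0 A6 A5 D1 99 F1 BD BB 85.

F3 AC BE BD F1 AE 8B 9A F0 9F A5 A2 E0 A6 A5 D1 99 F1 BD BB 85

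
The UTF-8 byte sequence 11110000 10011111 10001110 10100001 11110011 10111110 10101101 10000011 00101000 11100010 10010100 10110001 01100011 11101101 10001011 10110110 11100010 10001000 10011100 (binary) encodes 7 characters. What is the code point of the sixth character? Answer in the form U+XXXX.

Offset 0: leading byte 0xF0 = 11110000 → 4-byte char #1 = F0 9F 8E A1.
Offset 4: leading byte 0xF3 = 11110011 → 4-byte char #2 = F3 BE AD 83.
Offset 8: leading byte 0x28 = 00101000 → 1-byte char #3 = 28.
Offset 9: leading byte 0xE2 = 11100010 → 3-byte char #4 = E2 94 B1.
Offset 12: leading byte 0x63 = 01100011 → 1-byte char #5 = 63.
Offset 13: leading byte 0xED = 11101101 → 3-byte char #6 = ED 8B B6.
Leading byte 0xED = 11101101 matches 1110xxxx → 3-byte sequence.
Byte 1: 0xED = 11101101, payload 1101 (4 bits).
Byte 2: 0x8B = 10001011 (10xxxxxx ✓), payload 001011.
Byte 3: 0xB6 = 10110110 (10xxxxxx ✓), payload 110110.
Concatenate: 1101001011110110 = 0xD2F6 (16 bits → U+D2F6).

U+D2F6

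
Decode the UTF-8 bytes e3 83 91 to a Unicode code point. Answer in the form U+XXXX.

U+30D1

Leading byte 0xE3 = 11100011 matches 1110xxxx → 3-byte sequence.
Byte 1: 0xE3 = 11100011, payload 0011 (4 bits).
Byte 2: 0x83 = 10000011 (10xxxxxx ✓), payload 000011.
Byte 3: 0x91 = 10010001 (10xxxxxx ✓), payload 010001.
Concatenate: 0011000011010001 = 0x30D1 (16 bits → U+30D1).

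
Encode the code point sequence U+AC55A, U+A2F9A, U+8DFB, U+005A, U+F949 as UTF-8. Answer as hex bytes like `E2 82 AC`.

F2 AC 95 9A F2 A2 BE 9A E8 B7 BB 5A EF A5 89

U+AC55A: 4-byte form → F2 AC 95 9A.
U+A2F9A: 4-byte form → F2 A2 BE 9A.
U+8DFB: 3-byte form → E8 B7 BB.
U+005A: 1-byte form → 5A.
U+F949: 3-byte form → EF A5 89.
Concatenated (15 bytes): F2 AC 95 9A F2 A2 BE 9A E8 B7 BB 5A EF A5 89.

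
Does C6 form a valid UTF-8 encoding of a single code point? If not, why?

Leading byte 0xC6 = 11000110 → 2-byte form, but only 1 byte is present.

invalid (sequence truncated)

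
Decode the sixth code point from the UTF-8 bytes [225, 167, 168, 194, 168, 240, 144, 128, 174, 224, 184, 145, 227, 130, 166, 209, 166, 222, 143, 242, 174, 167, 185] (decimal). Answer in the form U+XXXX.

Offset 0: leading byte 0xE1 = 11100001 → 3-byte char #1 = E1 A7 A8.
Offset 3: leading byte 0xC2 = 11000010 → 2-byte char #2 = C2 A8.
Offset 5: leading byte 0xF0 = 11110000 → 4-byte char #3 = F0 90 80 AE.
Offset 9: leading byte 0xE0 = 11100000 → 3-byte char #4 = E0 B8 91.
Offset 12: leading byte 0xE3 = 11100011 → 3-byte char #5 = E3 82 A6.
Offset 15: leading byte 0xD1 = 11010001 → 2-byte char #6 = D1 A6.
Leading byte 0xD1 = 11010001 matches 110xxxxx → 2-byte sequence.
Byte 1: 0xD1 = 11010001, payload 10001 (5 bits).
Byte 2: 0xA6 = 10100110 (10xxxxxx ✓), payload 100110.
Concatenate: 10001100110 = 0x466 (11 bits → U+0466).

U+0466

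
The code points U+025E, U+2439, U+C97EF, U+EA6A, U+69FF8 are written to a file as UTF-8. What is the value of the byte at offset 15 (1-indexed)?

1-indexed offset 15 is 0-indexed offset 14.
U+025E → 2-byte form C9 9E at offsets 0–1.
U+2439 → 3-byte form E2 90 B9 at offsets 2–4.
U+C97EF → 4-byte form F3 89 9F AF at offsets 5–8.
U+EA6A → 3-byte form EE A9 AA at offsets 9–11.
U+69FF8 → 4-byte form F1 A9 BF B8 at offsets 12–15.
Offset 14 falls in char 5's range; it's byte 3 of F1 A9 BF B8 = 0xBF.

0xBF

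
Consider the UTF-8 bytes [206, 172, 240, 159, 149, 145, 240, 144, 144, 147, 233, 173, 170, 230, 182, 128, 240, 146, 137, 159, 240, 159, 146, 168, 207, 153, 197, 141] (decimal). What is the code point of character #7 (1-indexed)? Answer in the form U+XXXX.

Offset 0: leading byte 0xCE = 11001110 → 2-byte char #1 = CE AC.
Offset 2: leading byte 0xF0 = 11110000 → 4-byte char #2 = F0 9F 95 91.
Offset 6: leading byte 0xF0 = 11110000 → 4-byte char #3 = F0 90 90 93.
Offset 10: leading byte 0xE9 = 11101001 → 3-byte char #4 = E9 AD AA.
Offset 13: leading byte 0xE6 = 11100110 → 3-byte char #5 = E6 B6 80.
Offset 16: leading byte 0xF0 = 11110000 → 4-byte char #6 = F0 92 89 9F.
Offset 20: leading byte 0xF0 = 11110000 → 4-byte char #7 = F0 9F 92 A8.
Leading byte 0xF0 = 11110000 matches 11110xxx → 4-byte sequence.
Byte 1: 0xF0 = 11110000, payload 000 (3 bits).
Byte 2: 0x9F = 10011111 (10xxxxxx ✓), payload 011111.
Byte 3: 0x92 = 10010010 (10xxxxxx ✓), payload 010010.
Byte 4: 0xA8 = 10101000 (10xxxxxx ✓), payload 101000.
Concatenate: 000011111010010101000 = 0x1F4A8 (21 bits → U+1F4A8).

U+1F4A8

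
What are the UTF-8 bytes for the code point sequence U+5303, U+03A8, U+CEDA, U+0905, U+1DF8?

E5 8C 83 CE A8 EC BB 9A E0 A4 85 E1 B7 B8

U+5303: 3-byte form → E5 8C 83.
U+03A8: 2-byte form → CE A8.
U+CEDA: 3-byte form → EC BB 9A.
U+0905: 3-byte form → E0 A4 85.
U+1DF8: 3-byte form → E1 B7 B8.
Concatenated (14 bytes): E5 8C 83 CE A8 EC BB 9A E0 A4 85 E1 B7 B8.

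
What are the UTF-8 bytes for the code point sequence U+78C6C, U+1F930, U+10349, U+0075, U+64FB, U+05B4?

U+78C6C: 4-byte form → F1 B8 B1 AC.
U+1F930: 4-byte form → F0 9F A4 B0.
U+10349: 4-byte form → F0 90 8D 89.
U+0075: 1-byte form → 75.
U+64FB: 3-byte form → E6 93 BB.
U+05B4: 2-byte form → D6 B4.
Concatenated (18 bytes): F1 B8 B1 AC F0 9F A4 B0 F0 90 8D 89 75 E6 93 BB D6 B4.

F1 B8 B1 AC F0 9F A4 B0 F0 90 8D 89 75 E6 93 BB D6 B4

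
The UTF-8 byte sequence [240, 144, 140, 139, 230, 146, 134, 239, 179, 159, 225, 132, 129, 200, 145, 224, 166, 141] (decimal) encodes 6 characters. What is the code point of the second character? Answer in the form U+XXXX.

U+6486

Offset 0: leading byte 0xF0 = 11110000 → 4-byte char #1 = F0 90 8C 8B.
Offset 4: leading byte 0xE6 = 11100110 → 3-byte char #2 = E6 92 86.
Leading byte 0xE6 = 11100110 matches 1110xxxx → 3-byte sequence.
Byte 1: 0xE6 = 11100110, payload 0110 (4 bits).
Byte 2: 0x92 = 10010010 (10xxxxxx ✓), payload 010010.
Byte 3: 0x86 = 10000110 (10xxxxxx ✓), payload 000110.
Concatenate: 0110010010000110 = 0x6486 (16 bits → U+6486).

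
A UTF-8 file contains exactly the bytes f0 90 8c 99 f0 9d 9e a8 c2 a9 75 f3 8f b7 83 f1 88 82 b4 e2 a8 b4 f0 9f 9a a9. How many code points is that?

Byte at offset 0: 0xF0 = 11110000 → 4-byte char (#1). Advance 4.
Byte at offset 4: 0xF0 = 11110000 → 4-byte char (#2). Advance 4.
Byte at offset 8: 0xC2 = 11000010 → 2-byte char (#3). Advance 2.
Byte at offset 10: 0x75 = 01110101 → 1-byte char (#4). Advance 1.
Byte at offset 11: 0xF3 = 11110011 → 4-byte char (#5). Advance 4.
Byte at offset 15: 0xF1 = 11110001 → 4-byte char (#6). Advance 4.
Byte at offset 19: 0xE2 = 11100010 → 3-byte char (#7). Advance 3.
Byte at offset 22: 0xF0 = 11110000 → 4-byte char (#8). Advance 4.
Reached end at offset 26 after 8 code points.

8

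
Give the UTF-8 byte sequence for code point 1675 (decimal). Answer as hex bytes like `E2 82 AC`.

DA 8B

U+068B = 0x68B = 1675 decimal. In range U+0080–U+07FF → 2-byte form: 110xxxxx 10xxxxxx.
Binary (11 bits): 11010001011.
Split 5+6: 11010 | 001011.
Byte 1: 11011010 = 0xDA.
Byte 2: 10001011 = 0x8B.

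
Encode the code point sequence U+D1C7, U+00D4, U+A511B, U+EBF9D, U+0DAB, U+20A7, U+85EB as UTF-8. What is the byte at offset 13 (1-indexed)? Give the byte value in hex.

1-indexed offset 13 is 0-indexed offset 12.
U+D1C7 → 3-byte form ED 87 87 at offsets 0–2.
U+00D4 → 2-byte form C3 94 at offsets 3–4.
U+A511B → 4-byte form F2 A5 84 9B at offsets 5–8.
U+EBF9D → 4-byte form F3 AB BE 9D at offsets 9–12.
Offset 12 falls in char 4's range; it's byte 4 of F3 AB BE 9D = 0x9D.

0x9D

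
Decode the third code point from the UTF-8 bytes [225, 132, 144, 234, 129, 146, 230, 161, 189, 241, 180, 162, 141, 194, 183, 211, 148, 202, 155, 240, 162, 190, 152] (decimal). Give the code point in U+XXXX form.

Offset 0: leading byte 0xE1 = 11100001 → 3-byte char #1 = E1 84 90.
Offset 3: leading byte 0xEA = 11101010 → 3-byte char #2 = EA 81 92.
Offset 6: leading byte 0xE6 = 11100110 → 3-byte char #3 = E6 A1 BD.
Leading byte 0xE6 = 11100110 matches 1110xxxx → 3-byte sequence.
Byte 1: 0xE6 = 11100110, payload 0110 (4 bits).
Byte 2: 0xA1 = 10100001 (10xxxxxx ✓), payload 100001.
Byte 3: 0xBD = 10111101 (10xxxxxx ✓), payload 111101.
Concatenate: 0110100001111101 = 0x687D (16 bits → U+687D).

U+687D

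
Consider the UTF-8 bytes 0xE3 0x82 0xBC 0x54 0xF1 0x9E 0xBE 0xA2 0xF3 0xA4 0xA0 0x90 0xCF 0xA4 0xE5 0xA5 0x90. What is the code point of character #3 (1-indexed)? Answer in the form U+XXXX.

U+5EFA2

Offset 0: leading byte 0xE3 = 11100011 → 3-byte char #1 = E3 82 BC.
Offset 3: leading byte 0x54 = 01010100 → 1-byte char #2 = 54.
Offset 4: leading byte 0xF1 = 11110001 → 4-byte char #3 = F1 9E BE A2.
Leading byte 0xF1 = 11110001 matches 11110xxx → 4-byte sequence.
Byte 1: 0xF1 = 11110001, payload 001 (3 bits).
Byte 2: 0x9E = 10011110 (10xxxxxx ✓), payload 011110.
Byte 3: 0xBE = 10111110 (10xxxxxx ✓), payload 111110.
Byte 4: 0xA2 = 10100010 (10xxxxxx ✓), payload 100010.
Concatenate: 001011110111110100010 = 0x5EFA2 (21 bits → U+5EFA2).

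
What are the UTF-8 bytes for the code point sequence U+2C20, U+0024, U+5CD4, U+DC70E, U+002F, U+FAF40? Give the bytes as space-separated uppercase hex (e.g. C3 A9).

U+2C20: 3-byte form → E2 B0 A0.
U+0024: 1-byte form → 24.
U+5CD4: 3-byte form → E5 B3 94.
U+DC70E: 4-byte form → F3 9C 9C 8E.
U+002F: 1-byte form → 2F.
U+FAF40: 4-byte form → F3 BA BD 80.
Concatenated (16 bytes): E2 B0 A0 24 E5 B3 94 F3 9C 9C 8E 2F F3 BA BD 80.

E2 B0 A0 24 E5 B3 94 F3 9C 9C 8E 2F F3 BA BD 80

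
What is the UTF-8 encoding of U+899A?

U+899A = 0x899A = 35226 decimal. In range U+0800–U+FFFF → 3-byte form: 1110xxxx 10xxxxxx 10xxxxxx.
Binary (16 bits): 1000100110011010.
Split 4+6+6: 1000 | 100110 | 011010.
Byte 1: 11101000 = 0xE8.
Byte 2: 10100110 = 0xA6.
Byte 3: 10011010 = 0x9A.

E8 A6 9A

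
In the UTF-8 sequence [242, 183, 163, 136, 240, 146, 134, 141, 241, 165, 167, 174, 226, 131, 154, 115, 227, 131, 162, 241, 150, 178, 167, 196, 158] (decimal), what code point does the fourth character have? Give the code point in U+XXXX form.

U+20DA

Offset 0: leading byte 0xF2 = 11110010 → 4-byte char #1 = F2 B7 A3 88.
Offset 4: leading byte 0xF0 = 11110000 → 4-byte char #2 = F0 92 86 8D.
Offset 8: leading byte 0xF1 = 11110001 → 4-byte char #3 = F1 A5 A7 AE.
Offset 12: leading byte 0xE2 = 11100010 → 3-byte char #4 = E2 83 9A.
Leading byte 0xE2 = 11100010 matches 1110xxxx → 3-byte sequence.
Byte 1: 0xE2 = 11100010, payload 0010 (4 bits).
Byte 2: 0x83 = 10000011 (10xxxxxx ✓), payload 000011.
Byte 3: 0x9A = 10011010 (10xxxxxx ✓), payload 011010.
Concatenate: 0010000011011010 = 0x20DA (16 bits → U+20DA).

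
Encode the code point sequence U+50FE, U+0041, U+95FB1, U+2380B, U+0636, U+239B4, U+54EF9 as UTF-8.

E5 83 BE 41 F2 95 BE B1 F0 A3 A0 8B D8 B6 F0 A3 A6 B4 F1 94 BB B9

U+50FE: 3-byte form → E5 83 BE.
U+0041: 1-byte form → 41.
U+95FB1: 4-byte form → F2 95 BE B1.
U+2380B: 4-byte form → F0 A3 A0 8B.
U+0636: 2-byte form → D8 B6.
U+239B4: 4-byte form → F0 A3 A6 B4.
U+54EF9: 4-byte form → F1 94 BB B9.
Concatenated (22 bytes): E5 83 BE 41 F2 95 BE B1 F0 A3 A0 8B D8 B6 F0 A3 A6 B4 F1 94 BB B9.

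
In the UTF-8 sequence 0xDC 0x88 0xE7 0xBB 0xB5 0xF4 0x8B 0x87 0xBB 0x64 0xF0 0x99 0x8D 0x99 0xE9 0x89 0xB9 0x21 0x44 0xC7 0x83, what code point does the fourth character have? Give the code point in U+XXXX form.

U+0064

Offset 0: leading byte 0xDC = 11011100 → 2-byte char #1 = DC 88.
Offset 2: leading byte 0xE7 = 11100111 → 3-byte char #2 = E7 BB B5.
Offset 5: leading byte 0xF4 = 11110100 → 4-byte char #3 = F4 8B 87 BB.
Offset 9: leading byte 0x64 = 01100100 → 1-byte char #4 = 64.
Leading byte 0x64 = 01100100 matches 0xxxxxxx → 1-byte sequence.
Byte 1: 0x64 = 01100100, payload 1100100 (7 bits).
Concatenate: 1100100 = 0x64 (7 bits → U+0064).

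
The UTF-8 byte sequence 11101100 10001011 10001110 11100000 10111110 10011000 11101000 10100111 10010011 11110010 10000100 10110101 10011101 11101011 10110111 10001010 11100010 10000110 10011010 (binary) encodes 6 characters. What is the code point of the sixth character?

U+219A

Offset 0: leading byte 0xEC = 11101100 → 3-byte char #1 = EC 8B 8E.
Offset 3: leading byte 0xE0 = 11100000 → 3-byte char #2 = E0 BE 98.
Offset 6: leading byte 0xE8 = 11101000 → 3-byte char #3 = E8 A7 93.
Offset 9: leading byte 0xF2 = 11110010 → 4-byte char #4 = F2 84 B5 9D.
Offset 13: leading byte 0xEB = 11101011 → 3-byte char #5 = EB B7 8A.
Offset 16: leading byte 0xE2 = 11100010 → 3-byte char #6 = E2 86 9A.
Leading byte 0xE2 = 11100010 matches 1110xxxx → 3-byte sequence.
Byte 1: 0xE2 = 11100010, payload 0010 (4 bits).
Byte 2: 0x86 = 10000110 (10xxxxxx ✓), payload 000110.
Byte 3: 0x9A = 10011010 (10xxxxxx ✓), payload 011010.
Concatenate: 0010000110011010 = 0x219A (16 bits → U+219A).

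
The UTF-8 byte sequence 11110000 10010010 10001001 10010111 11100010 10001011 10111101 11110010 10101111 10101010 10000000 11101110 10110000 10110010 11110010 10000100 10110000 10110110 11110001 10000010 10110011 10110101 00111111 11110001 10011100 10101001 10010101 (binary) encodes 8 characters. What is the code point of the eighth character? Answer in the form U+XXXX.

U+5CA55

Offset 0: leading byte 0xF0 = 11110000 → 4-byte char #1 = F0 92 89 97.
Offset 4: leading byte 0xE2 = 11100010 → 3-byte char #2 = E2 8B BD.
Offset 7: leading byte 0xF2 = 11110010 → 4-byte char #3 = F2 AF AA 80.
Offset 11: leading byte 0xEE = 11101110 → 3-byte char #4 = EE B0 B2.
Offset 14: leading byte 0xF2 = 11110010 → 4-byte char #5 = F2 84 B0 B6.
Offset 18: leading byte 0xF1 = 11110001 → 4-byte char #6 = F1 82 B3 B5.
Offset 22: leading byte 0x3F = 00111111 → 1-byte char #7 = 3F.
Offset 23: leading byte 0xF1 = 11110001 → 4-byte char #8 = F1 9C A9 95.
Leading byte 0xF1 = 11110001 matches 11110xxx → 4-byte sequence.
Byte 1: 0xF1 = 11110001, payload 001 (3 bits).
Byte 2: 0x9C = 10011100 (10xxxxxx ✓), payload 011100.
Byte 3: 0xA9 = 10101001 (10xxxxxx ✓), payload 101001.
Byte 4: 0x95 = 10010101 (10xxxxxx ✓), payload 010101.
Concatenate: 001011100101001010101 = 0x5CA55 (21 bits → U+5CA55).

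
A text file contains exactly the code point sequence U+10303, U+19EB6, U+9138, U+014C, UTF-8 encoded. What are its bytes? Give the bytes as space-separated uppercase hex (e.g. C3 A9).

F0 90 8C 83 F0 99 BA B6 E9 84 B8 C5 8C

U+10303: 4-byte form → F0 90 8C 83.
U+19EB6: 4-byte form → F0 99 BA B6.
U+9138: 3-byte form → E9 84 B8.
U+014C: 2-byte form → C5 8C.
Concatenated (13 bytes): F0 90 8C 83 F0 99 BA B6 E9 84 B8 C5 8C.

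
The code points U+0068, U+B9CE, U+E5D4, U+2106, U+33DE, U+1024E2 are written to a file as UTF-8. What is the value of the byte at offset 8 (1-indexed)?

0xE2

1-indexed offset 8 is 0-indexed offset 7.
U+0068 → 1-byte form 68 at offsets 0–0.
U+B9CE → 3-byte form EB A7 8E at offsets 1–3.
U+E5D4 → 3-byte form EE 97 94 at offsets 4–6.
U+2106 → 3-byte form E2 84 86 at offsets 7–9.
Offset 7 falls in char 4's range; it's byte 1 of E2 84 86 = 0xE2.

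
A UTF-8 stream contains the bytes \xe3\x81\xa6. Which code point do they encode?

Leading byte 0xE3 = 11100011 matches 1110xxxx → 3-byte sequence.
Byte 1: 0xE3 = 11100011, payload 0011 (4 bits).
Byte 2: 0x81 = 10000001 (10xxxxxx ✓), payload 000001.
Byte 3: 0xA6 = 10100110 (10xxxxxx ✓), payload 100110.
Concatenate: 0011000001100110 = 0x3066 (16 bits → U+3066).

U+3066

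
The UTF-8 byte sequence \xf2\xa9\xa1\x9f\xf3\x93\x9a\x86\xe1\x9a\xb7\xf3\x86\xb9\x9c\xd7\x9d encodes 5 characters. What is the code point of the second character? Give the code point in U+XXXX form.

Offset 0: leading byte 0xF2 = 11110010 → 4-byte char #1 = F2 A9 A1 9F.
Offset 4: leading byte 0xF3 = 11110011 → 4-byte char #2 = F3 93 9A 86.
Leading byte 0xF3 = 11110011 matches 11110xxx → 4-byte sequence.
Byte 1: 0xF3 = 11110011, payload 011 (3 bits).
Byte 2: 0x93 = 10010011 (10xxxxxx ✓), payload 010011.
Byte 3: 0x9A = 10011010 (10xxxxxx ✓), payload 011010.
Byte 4: 0x86 = 10000110 (10xxxxxx ✓), payload 000110.
Concatenate: 011010011011010000110 = 0xD3686 (21 bits → U+D3686).

U+D3686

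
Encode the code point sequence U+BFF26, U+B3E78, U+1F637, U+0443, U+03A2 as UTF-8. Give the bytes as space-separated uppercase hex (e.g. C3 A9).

U+BFF26: 4-byte form → F2 BF BC A6.
U+B3E78: 4-byte form → F2 B3 B9 B8.
U+1F637: 4-byte form → F0 9F 98 B7.
U+0443: 2-byte form → D1 83.
U+03A2: 2-byte form → CE A2.
Concatenated (16 bytes): F2 BF BC A6 F2 B3 B9 B8 F0 9F 98 B7 D1 83 CE A2.

F2 BF BC A6 F2 B3 B9 B8 F0 9F 98 B7 D1 83 CE A2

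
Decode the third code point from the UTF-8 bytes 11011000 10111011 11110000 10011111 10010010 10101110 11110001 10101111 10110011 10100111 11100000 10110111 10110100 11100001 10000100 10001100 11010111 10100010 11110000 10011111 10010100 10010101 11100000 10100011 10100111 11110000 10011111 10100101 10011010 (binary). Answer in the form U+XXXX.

U+6FCE7

Offset 0: leading byte 0xD8 = 11011000 → 2-byte char #1 = D8 BB.
Offset 2: leading byte 0xF0 = 11110000 → 4-byte char #2 = F0 9F 92 AE.
Offset 6: leading byte 0xF1 = 11110001 → 4-byte char #3 = F1 AF B3 A7.
Leading byte 0xF1 = 11110001 matches 11110xxx → 4-byte sequence.
Byte 1: 0xF1 = 11110001, payload 001 (3 bits).
Byte 2: 0xAF = 10101111 (10xxxxxx ✓), payload 101111.
Byte 3: 0xB3 = 10110011 (10xxxxxx ✓), payload 110011.
Byte 4: 0xA7 = 10100111 (10xxxxxx ✓), payload 100111.
Concatenate: 001101111110011100111 = 0x6FCE7 (21 bits → U+6FCE7).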